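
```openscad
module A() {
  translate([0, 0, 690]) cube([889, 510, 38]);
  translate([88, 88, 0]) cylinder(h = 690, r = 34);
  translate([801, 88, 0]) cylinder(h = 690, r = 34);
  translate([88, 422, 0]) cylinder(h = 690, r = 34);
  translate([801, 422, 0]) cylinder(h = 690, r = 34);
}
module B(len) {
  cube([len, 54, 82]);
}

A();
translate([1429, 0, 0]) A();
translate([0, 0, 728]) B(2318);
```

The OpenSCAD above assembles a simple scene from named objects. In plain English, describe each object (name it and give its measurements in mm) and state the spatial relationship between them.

A is a rectangular dining table. The top is 889×510×38 mm with its upper surface at z = 728 mm. It stands on four round legs of 68 mm diameter, each leg's bounding box inset 54 mm from the nearest pair of top edges, running from the floor to the underside of the top.

B is a rectangular beam 2318 mm long (x), 54 mm deep (y), 82 mm thick (z).

The beam spans the tops of two tables placed 540 mm apart, resting at z = 728 mm.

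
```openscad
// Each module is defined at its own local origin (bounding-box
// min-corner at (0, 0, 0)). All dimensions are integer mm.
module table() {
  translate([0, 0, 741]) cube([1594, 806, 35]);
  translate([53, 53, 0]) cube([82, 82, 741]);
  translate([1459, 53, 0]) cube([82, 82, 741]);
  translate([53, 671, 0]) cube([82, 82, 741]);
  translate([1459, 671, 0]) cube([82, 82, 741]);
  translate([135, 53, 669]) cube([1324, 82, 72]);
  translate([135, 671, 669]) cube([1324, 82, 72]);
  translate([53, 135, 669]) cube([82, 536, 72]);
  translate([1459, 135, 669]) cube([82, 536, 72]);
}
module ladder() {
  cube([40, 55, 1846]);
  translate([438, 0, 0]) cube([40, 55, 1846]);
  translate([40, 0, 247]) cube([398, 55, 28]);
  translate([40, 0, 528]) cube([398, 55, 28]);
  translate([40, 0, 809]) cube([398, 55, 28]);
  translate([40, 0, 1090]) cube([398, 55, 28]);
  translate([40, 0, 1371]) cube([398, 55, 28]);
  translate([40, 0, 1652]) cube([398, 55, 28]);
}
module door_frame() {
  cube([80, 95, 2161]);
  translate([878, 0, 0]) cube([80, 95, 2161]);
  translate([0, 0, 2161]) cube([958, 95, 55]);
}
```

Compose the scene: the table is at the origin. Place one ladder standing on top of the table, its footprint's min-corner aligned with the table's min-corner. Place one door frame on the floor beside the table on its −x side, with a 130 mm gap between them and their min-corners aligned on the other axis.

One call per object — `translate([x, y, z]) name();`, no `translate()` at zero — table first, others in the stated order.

table();
translate([0, 0, 776]) ladder();
translate([-1088, 0, 0]) door_frame();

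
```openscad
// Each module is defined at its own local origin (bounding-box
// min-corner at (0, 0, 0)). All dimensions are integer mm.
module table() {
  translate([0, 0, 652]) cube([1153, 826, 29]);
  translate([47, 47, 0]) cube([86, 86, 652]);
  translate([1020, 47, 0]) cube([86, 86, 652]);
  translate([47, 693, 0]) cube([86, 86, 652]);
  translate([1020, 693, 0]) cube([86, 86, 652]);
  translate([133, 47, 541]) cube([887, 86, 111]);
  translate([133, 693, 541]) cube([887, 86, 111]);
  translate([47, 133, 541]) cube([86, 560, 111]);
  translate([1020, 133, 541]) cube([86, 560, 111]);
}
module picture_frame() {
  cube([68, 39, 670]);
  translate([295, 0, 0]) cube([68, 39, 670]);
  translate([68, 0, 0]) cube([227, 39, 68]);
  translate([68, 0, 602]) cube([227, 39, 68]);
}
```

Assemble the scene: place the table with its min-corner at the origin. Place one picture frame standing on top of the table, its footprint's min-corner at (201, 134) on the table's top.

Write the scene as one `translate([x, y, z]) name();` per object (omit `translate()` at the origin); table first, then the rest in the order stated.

table();
translate([201, 134, 681]) picture_frame();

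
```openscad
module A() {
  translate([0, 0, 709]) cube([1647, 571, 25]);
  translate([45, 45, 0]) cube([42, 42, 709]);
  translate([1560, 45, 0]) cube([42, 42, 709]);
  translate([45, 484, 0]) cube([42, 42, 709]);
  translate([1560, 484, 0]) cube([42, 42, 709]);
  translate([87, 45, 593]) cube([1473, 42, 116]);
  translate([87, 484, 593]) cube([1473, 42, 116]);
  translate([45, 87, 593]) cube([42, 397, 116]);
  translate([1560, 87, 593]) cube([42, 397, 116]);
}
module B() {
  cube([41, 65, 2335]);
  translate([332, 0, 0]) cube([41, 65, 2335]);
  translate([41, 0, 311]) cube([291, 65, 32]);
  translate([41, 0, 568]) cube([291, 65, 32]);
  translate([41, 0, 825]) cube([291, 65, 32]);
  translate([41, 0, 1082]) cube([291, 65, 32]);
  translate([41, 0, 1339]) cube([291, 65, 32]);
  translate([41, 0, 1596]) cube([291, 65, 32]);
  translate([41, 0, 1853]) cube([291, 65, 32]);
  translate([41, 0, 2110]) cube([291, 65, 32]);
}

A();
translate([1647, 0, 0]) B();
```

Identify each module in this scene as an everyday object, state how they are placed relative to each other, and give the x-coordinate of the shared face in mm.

A is a table. B is a ladder. The ladder is against the table's +x side, with their −y faces flush. The x-coordinate of the shared face is 1647 mm.

The table's +x face and the ladder's −x face are both at x = 1647 mm.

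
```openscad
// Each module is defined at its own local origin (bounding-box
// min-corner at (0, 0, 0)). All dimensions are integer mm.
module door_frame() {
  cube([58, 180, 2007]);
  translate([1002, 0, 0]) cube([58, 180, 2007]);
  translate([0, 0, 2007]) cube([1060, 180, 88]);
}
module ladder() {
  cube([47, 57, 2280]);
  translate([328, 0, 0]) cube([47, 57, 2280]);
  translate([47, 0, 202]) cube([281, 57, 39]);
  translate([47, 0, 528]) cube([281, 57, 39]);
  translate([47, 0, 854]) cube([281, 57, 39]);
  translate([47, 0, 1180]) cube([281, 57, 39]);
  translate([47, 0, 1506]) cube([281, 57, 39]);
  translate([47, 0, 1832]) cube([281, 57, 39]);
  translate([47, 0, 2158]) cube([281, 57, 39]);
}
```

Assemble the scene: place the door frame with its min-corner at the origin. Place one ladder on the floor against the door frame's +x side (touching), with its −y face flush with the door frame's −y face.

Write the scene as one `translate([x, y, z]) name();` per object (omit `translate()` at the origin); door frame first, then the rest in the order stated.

door_frame();
translate([1060, 0, 0]) ladder();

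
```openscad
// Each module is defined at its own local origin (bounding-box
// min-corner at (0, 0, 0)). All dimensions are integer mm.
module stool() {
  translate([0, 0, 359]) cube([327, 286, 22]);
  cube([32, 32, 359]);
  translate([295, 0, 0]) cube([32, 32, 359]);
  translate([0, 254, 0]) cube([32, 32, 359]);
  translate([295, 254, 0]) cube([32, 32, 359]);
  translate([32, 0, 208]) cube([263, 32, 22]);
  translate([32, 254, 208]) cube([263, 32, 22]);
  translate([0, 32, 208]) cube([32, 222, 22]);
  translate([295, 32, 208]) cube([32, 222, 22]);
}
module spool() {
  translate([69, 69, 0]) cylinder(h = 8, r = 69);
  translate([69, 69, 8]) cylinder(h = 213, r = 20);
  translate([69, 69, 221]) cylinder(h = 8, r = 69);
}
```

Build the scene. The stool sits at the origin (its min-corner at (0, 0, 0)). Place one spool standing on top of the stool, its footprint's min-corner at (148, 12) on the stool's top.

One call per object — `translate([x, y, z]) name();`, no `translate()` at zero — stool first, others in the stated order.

stool();
translate([148, 12, 381]) spool();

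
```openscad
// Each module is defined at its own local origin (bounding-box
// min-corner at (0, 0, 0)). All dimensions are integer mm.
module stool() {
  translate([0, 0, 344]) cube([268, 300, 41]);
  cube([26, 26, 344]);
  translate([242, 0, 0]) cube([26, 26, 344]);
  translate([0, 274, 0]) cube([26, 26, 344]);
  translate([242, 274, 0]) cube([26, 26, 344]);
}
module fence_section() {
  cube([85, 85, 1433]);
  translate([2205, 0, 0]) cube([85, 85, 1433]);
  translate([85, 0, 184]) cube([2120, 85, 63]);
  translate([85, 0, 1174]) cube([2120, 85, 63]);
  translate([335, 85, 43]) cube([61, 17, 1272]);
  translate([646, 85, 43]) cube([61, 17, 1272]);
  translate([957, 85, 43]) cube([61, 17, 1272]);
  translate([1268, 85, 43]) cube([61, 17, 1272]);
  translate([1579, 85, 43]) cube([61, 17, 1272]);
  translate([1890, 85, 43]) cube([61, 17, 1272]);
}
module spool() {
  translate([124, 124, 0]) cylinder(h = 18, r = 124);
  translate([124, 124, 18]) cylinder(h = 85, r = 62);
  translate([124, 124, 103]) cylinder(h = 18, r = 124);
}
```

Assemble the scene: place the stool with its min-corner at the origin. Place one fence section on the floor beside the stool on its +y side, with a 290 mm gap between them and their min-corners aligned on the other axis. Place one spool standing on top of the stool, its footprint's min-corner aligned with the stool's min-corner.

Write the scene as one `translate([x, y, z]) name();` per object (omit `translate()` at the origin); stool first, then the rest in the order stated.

stool();
translate([0, 590, 0]) fence_section();
translate([0, 0, 385]) spool();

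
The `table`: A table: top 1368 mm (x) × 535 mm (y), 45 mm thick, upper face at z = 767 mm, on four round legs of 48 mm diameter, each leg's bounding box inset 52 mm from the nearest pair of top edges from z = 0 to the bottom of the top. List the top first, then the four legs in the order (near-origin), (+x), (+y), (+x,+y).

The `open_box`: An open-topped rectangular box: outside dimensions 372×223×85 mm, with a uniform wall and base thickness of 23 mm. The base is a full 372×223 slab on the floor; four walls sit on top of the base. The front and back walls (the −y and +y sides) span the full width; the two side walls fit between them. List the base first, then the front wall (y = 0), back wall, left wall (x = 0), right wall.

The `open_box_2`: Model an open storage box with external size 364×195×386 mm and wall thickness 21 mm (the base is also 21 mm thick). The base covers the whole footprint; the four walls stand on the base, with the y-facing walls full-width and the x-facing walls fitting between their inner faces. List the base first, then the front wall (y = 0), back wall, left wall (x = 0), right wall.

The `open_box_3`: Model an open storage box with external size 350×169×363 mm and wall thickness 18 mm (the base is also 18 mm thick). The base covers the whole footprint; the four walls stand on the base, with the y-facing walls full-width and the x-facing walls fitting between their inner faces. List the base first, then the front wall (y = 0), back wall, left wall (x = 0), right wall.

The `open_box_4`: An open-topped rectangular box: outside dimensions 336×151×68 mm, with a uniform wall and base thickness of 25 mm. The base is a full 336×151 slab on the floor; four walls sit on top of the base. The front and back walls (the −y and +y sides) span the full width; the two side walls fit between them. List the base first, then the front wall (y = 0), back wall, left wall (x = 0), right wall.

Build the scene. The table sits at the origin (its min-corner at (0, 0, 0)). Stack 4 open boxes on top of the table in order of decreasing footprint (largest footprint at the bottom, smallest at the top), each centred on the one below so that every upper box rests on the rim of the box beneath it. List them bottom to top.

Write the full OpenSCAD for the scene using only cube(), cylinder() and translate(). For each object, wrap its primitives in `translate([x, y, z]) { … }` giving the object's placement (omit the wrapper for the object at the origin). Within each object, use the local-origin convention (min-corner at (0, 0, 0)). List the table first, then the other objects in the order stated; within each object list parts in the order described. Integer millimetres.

translate([0, 0, 722]) cube([1368, 535, 45]);
translate([76, 76, 0]) cylinder(h = 722, r = 24);
translate([1292, 76, 0]) cylinder(h = 722, r = 24);
translate([76, 459, 0]) cylinder(h = 722, r = 24);
translate([1292, 459, 0]) cylinder(h = 722, r = 24);
translate([498, 156, 767]) {
  cube([372, 223, 23]);
  translate([0, 0, 23]) cube([372, 23, 62]);
  translate([0, 200, 23]) cube([372, 23, 62]);
  translate([0, 23, 23]) cube([23, 177, 62]);
  translate([349, 23, 23]) cube([23, 177, 62]);
}
translate([502, 170, 852]) {
  cube([364, 195, 21]);
  translate([0, 0, 21]) cube([364, 21, 365]);
  translate([0, 174, 21]) cube([364, 21, 365]);
  translate([0, 21, 21]) cube([21, 153, 365]);
  translate([343, 21, 21]) cube([21, 153, 365]);
}
translate([509, 183, 1238]) {
  cube([350, 169, 18]);
  translate([0, 0, 18]) cube([350, 18, 345]);
  translate([0, 151, 18]) cube([350, 18, 345]);
  translate([0, 18, 18]) cube([18, 133, 345]);
  translate([332, 18, 18]) cube([18, 133, 345]);
}
translate([516, 192, 1601]) {
  cube([336, 151, 25]);
  translate([0, 0, 25]) cube([336, 25, 43]);
  translate([0, 126, 25]) cube([336, 25, 43]);
  translate([0, 25, 25]) cube([25, 101, 43]);
  translate([311, 25, 25]) cube([25, 101, 43]);
}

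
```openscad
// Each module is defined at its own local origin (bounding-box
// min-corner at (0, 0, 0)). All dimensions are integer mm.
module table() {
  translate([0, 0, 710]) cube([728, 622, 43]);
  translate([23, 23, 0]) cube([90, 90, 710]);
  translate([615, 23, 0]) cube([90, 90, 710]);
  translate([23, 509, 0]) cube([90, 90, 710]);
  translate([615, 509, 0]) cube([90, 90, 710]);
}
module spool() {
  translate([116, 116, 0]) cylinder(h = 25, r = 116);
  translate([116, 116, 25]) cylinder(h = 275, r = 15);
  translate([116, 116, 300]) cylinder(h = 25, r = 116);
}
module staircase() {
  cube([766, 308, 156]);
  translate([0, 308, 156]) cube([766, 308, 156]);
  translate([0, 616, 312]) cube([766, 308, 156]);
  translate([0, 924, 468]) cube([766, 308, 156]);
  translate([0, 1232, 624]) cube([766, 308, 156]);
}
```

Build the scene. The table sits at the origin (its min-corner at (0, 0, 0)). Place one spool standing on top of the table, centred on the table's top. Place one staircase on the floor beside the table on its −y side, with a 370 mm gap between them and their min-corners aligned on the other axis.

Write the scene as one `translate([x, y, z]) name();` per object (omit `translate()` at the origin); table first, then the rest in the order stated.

table();
translate([248, 195, 753]) spool();
translate([0, -1910, 0]) staircase();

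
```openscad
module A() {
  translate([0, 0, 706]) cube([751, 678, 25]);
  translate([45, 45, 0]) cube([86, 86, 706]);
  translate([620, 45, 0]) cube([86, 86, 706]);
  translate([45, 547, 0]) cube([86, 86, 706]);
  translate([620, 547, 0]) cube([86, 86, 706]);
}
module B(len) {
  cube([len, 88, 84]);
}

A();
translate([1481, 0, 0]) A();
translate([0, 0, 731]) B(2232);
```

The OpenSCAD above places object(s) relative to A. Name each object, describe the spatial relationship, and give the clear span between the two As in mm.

A is a table. B is a beam. A beam spans the tops of two tables. The clear span between the two tables is 730 mm.

Second table starts at x = 1481; first ends at x = 751; clear span = 1481 − 751 = 730 mm.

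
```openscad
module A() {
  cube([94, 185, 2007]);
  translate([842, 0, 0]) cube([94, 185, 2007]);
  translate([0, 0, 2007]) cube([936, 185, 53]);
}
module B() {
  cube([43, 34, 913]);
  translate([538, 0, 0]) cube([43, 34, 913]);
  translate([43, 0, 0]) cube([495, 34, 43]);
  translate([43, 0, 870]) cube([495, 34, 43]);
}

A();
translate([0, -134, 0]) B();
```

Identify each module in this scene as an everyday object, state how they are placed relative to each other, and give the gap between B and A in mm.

The picture frame's nearest face is 100 mm from the door frame's −y face.

A is a door frame. B is a picture frame. The picture frame is on the floor beside the door frame on its −y side. The gap between the picture frame and the door frame is 100 mm.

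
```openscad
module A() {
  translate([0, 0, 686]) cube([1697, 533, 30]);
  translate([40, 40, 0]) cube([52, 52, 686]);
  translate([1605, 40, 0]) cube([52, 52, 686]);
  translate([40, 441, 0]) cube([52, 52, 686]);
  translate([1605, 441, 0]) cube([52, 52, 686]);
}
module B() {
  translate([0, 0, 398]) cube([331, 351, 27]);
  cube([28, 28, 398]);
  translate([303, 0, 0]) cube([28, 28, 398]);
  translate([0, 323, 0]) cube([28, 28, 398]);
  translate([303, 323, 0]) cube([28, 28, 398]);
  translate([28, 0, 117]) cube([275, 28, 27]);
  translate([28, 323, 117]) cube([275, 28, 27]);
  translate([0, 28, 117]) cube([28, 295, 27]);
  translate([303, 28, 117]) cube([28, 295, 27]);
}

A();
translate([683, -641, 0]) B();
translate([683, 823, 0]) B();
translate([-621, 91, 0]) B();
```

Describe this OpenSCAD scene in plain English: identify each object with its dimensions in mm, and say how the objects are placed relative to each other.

A is a table: top 1697 mm (x) × 533 mm (y), 30 mm thick, upper face at z = 716 mm, on four 52×52 mm square legs, each inset 40 mm from the nearest pair of top edges, running from z = 0 to the bottom of the top.

B is a four-legged stool. The seat is 331×351 mm, 27 mm thick, top at z = 425 mm. It stands on four square legs, each 28×28 mm in cross-section, from z = 0 to the seat underside, each flush with a corner of the seat. Four stretchers, 28 mm wide and 27 mm tall, connect adjacent legs with their undersides at z = 117 mm, each running between the inner faces of the legs it joins and aligned with the legs' outer faces on the other axis.

Three stools sit around the table at the −y, +y, −x sides.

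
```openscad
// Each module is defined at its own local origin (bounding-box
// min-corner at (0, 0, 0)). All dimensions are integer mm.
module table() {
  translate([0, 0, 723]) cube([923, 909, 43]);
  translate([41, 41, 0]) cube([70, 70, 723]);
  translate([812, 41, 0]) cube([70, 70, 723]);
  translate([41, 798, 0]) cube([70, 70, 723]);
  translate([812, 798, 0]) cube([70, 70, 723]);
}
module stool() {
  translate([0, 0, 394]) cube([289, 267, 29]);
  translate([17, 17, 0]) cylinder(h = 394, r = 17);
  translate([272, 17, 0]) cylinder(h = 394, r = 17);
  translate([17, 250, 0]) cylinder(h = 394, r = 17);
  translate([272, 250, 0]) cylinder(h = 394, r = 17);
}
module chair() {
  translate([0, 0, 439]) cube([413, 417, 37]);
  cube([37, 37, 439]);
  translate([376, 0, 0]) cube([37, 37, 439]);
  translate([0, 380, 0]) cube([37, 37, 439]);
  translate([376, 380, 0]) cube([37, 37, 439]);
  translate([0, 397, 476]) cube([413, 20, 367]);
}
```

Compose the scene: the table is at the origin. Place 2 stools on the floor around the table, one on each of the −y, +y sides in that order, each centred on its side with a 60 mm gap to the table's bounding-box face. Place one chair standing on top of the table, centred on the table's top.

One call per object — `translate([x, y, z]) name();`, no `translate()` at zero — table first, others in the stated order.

table();
translate([317, -327, 0]) stool();
translate([317, 969, 0]) stool();
translate([255, 246, 766]) chair();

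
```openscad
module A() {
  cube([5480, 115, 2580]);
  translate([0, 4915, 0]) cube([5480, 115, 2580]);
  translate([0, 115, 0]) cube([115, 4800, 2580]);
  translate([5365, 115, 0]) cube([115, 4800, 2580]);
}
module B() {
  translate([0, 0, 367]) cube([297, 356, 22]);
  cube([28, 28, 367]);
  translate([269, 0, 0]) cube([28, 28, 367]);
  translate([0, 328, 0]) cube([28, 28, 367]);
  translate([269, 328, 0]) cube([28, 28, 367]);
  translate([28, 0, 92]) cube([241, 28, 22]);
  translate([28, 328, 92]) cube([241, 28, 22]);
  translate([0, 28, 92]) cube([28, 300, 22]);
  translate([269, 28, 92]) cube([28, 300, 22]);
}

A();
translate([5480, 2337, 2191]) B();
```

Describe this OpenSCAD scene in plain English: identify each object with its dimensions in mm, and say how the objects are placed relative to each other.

A is a box-shaped house frame (walls only): outside footprint 5480×5030 mm, wall height 2580 mm, wall thickness 115 mm. The two y-facing walls run the full x-width; the two x-facing walls fit between the inner faces of the y-facing walls.

B is a simple wooden stool: a rectangular seat 297 mm (x) by 356 mm (y), 22 mm thick, top face at z = 389 mm, on four square legs, each 28×28 mm in cross-section. The legs rest on z = 0, each flush with a corner of the seat. Four stretchers, 28 mm wide and 22 mm tall, connect adjacent legs with their undersides at z = 92 mm, each running between the inner faces of the legs it joins and aligned with the legs' outer faces on the other axis.

The stool is beside the house frame with their tops flush at z = 2580.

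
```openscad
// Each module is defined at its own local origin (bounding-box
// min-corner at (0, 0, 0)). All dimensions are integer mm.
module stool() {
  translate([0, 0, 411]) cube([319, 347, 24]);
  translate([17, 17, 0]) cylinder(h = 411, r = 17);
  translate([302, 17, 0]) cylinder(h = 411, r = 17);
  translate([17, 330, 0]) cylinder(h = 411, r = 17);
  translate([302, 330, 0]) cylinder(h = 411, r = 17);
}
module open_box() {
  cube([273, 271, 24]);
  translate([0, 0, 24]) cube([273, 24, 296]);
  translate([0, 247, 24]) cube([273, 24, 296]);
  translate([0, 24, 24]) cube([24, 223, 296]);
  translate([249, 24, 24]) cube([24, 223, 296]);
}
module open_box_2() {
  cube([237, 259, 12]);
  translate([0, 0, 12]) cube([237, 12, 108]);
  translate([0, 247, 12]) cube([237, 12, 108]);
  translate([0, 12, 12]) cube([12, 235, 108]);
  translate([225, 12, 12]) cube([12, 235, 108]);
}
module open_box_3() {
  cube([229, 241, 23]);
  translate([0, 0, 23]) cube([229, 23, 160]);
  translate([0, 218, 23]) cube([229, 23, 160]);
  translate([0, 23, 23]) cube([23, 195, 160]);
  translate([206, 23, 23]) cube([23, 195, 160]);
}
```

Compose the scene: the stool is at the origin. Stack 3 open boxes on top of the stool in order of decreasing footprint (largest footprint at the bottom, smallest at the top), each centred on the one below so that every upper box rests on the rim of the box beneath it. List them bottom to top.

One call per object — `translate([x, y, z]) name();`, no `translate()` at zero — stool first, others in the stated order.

stool();
translate([23, 38, 435]) open_box();
translate([41, 44, 755]) open_box_2();
translate([45, 53, 875]) open_box_3();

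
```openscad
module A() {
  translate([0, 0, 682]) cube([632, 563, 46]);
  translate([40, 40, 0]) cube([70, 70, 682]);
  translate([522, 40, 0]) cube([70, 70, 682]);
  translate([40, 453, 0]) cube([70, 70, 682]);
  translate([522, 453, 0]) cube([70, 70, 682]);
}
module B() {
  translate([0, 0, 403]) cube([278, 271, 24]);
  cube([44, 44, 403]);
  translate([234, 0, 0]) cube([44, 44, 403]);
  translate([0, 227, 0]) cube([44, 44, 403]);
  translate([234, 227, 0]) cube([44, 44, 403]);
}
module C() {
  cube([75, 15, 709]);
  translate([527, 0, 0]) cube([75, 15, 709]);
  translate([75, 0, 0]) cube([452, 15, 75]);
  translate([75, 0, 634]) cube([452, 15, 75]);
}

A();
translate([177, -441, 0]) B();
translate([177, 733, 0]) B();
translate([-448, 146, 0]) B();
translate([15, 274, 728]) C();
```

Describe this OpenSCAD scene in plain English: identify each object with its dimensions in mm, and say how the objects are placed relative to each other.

A is a table with a 632×563 mm rectangular top, 46 mm thick, top surface at z = 728 mm, supported by four 70×70 mm square legs, each inset 40 mm from the nearest pair of top edges, running from the floor.

B is a four-legged stool. The seat is a 278×271×24 mm slab whose top surface is at z = 427 mm; four square legs, each 44×44 mm in cross-section, run from the floor (z = 0) to the underside of the seat, each flush with a corner of the seat.

C is a rectangular picture frame lying in the x–z plane (depth along y). The opening is 452 mm wide (x) by 559 mm tall (z), surrounded by a border 75 mm wide on all four sides. The frame is 15 mm deep and is made of two full-height vertical stiles with two horizontal rails fitted between them.

Three stools sit around the table at the −y, +y, −x sides. The picture frame is on top of the table, centred.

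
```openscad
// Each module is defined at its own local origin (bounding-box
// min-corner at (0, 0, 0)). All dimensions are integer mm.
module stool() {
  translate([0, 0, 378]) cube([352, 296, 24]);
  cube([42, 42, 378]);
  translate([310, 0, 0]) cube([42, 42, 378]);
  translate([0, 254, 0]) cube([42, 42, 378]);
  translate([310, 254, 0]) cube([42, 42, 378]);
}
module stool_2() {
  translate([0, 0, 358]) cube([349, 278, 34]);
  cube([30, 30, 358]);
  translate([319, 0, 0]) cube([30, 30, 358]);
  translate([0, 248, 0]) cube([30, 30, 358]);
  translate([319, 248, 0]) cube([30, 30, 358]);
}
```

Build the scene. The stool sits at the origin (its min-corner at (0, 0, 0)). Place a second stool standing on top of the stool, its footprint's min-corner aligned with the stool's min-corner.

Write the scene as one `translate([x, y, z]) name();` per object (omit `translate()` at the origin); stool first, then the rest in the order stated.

stool();
translate([0, 0, 402]) stool_2();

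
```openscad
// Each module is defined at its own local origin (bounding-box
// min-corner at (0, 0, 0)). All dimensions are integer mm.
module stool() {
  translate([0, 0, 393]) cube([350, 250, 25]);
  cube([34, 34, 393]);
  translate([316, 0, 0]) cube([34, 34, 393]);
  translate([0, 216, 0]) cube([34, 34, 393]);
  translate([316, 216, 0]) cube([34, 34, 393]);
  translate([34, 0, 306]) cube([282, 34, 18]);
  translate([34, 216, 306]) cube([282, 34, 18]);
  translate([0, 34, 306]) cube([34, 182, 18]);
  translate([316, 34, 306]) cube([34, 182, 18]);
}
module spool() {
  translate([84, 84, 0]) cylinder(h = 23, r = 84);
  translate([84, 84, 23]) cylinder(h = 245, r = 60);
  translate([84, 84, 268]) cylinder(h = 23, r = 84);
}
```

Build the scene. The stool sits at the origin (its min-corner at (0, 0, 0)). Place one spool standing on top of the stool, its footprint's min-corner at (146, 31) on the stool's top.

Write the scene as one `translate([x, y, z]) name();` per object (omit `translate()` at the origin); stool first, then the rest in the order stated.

stool();
translate([146, 31, 418]) spool();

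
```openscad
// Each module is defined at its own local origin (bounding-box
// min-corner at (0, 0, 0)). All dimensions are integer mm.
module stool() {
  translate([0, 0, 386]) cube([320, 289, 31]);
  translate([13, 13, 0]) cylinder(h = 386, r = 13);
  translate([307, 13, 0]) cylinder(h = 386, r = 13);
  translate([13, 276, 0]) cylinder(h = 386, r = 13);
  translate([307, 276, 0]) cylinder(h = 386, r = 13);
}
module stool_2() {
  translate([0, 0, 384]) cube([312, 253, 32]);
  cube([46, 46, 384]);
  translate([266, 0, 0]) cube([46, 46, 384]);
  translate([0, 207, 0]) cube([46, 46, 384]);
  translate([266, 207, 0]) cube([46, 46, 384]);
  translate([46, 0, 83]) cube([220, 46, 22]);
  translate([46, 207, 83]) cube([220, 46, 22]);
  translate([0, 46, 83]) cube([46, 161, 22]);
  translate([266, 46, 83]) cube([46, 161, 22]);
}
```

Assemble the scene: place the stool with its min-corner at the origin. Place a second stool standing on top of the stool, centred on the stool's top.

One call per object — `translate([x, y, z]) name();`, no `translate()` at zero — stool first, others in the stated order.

stool();
translate([4, 18, 417]) stool_2();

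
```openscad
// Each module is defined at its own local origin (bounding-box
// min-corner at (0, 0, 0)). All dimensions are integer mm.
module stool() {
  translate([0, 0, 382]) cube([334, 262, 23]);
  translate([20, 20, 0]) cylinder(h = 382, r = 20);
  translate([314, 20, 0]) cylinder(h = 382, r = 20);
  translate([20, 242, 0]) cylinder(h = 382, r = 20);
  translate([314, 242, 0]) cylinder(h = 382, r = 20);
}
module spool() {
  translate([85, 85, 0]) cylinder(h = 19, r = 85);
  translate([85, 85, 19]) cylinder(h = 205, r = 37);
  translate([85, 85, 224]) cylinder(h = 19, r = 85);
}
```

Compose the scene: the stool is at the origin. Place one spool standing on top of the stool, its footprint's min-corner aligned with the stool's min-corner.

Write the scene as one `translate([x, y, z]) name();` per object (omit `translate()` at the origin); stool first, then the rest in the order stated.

stool();
translate([0, 0, 405]) spool();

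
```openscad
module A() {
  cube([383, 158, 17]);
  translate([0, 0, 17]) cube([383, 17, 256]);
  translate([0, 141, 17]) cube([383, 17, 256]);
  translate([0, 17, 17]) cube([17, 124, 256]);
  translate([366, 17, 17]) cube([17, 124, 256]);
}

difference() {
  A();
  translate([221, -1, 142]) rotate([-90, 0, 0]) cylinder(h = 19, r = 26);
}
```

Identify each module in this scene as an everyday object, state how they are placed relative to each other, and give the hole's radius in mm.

The subtracted cylinder has r = 26 mm.

A is an open box. The open box has a circular hole through its front wall. The hole's radius is 26 mm.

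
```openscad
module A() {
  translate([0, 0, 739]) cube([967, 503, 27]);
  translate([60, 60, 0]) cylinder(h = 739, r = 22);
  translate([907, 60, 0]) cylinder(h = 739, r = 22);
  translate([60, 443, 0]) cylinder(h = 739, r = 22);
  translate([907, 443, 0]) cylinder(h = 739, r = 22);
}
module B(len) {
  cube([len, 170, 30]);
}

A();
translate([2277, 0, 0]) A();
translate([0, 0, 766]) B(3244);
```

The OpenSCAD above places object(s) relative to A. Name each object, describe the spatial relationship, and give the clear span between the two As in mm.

A is a table. B is a beam. A beam spans the tops of two tables. The clear span between the two tables is 1310 mm.

Second table starts at x = 2277; first ends at x = 967; clear span = 2277 − 967 = 1310 mm.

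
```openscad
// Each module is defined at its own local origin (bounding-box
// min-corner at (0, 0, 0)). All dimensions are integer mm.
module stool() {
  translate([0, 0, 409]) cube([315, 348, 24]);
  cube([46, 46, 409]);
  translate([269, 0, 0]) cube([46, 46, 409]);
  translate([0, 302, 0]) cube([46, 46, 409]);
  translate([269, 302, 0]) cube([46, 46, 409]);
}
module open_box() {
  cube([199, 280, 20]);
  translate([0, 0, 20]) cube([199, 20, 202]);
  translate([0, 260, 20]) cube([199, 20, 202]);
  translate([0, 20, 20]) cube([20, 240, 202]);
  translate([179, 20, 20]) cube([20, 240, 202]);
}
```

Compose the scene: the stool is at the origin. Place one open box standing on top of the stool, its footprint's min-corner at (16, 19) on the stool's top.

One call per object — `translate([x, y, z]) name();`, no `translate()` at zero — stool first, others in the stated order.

stool();
translate([16, 19, 433]) open_box();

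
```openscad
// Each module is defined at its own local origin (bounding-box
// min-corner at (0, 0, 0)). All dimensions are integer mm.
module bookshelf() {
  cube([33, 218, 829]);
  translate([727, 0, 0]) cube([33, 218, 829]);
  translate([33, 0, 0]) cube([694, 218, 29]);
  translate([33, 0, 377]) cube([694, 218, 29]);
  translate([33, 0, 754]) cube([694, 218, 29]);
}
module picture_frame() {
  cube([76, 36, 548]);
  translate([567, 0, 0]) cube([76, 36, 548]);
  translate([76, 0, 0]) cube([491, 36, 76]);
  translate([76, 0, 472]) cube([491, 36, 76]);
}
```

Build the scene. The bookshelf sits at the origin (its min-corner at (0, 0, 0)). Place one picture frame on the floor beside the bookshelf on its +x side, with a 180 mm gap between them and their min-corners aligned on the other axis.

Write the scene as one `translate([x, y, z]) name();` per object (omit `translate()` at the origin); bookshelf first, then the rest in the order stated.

bookshelf();
translate([940, 0, 0]) picture_frame();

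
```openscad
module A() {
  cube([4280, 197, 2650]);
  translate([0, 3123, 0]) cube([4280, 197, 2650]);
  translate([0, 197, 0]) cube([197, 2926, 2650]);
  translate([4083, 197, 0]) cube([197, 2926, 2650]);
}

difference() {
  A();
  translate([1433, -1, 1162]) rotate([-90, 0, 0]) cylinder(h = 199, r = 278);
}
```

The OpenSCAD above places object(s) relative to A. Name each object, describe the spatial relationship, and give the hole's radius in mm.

A is a house frame. The house frame has a circular hole through its front wall. The hole's radius is 278 mm.

The subtracted cylinder has r = 278 mm.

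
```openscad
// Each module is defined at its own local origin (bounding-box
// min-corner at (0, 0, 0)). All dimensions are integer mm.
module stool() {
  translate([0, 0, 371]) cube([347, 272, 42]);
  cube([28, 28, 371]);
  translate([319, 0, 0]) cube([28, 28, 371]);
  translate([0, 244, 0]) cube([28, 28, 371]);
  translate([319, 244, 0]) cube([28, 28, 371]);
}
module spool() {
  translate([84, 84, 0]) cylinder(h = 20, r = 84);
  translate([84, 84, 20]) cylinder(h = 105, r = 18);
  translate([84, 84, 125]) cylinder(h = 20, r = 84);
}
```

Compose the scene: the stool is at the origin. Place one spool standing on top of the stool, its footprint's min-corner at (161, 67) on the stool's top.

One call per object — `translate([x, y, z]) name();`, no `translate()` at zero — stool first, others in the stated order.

stool();
translate([161, 67, 413]) spool();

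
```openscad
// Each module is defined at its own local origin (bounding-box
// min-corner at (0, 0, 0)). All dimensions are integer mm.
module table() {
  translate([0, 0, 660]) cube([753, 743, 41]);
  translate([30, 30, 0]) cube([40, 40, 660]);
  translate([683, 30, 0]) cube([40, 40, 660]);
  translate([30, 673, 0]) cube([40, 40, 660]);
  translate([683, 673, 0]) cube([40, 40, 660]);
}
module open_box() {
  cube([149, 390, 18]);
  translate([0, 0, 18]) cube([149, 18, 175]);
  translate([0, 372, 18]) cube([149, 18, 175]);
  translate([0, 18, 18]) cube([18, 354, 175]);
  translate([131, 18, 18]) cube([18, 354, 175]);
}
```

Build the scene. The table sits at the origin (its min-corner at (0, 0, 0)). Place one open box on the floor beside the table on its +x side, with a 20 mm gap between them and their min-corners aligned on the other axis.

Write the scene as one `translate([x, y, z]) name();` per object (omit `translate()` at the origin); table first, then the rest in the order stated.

table();
translate([773, 0, 0]) open_box();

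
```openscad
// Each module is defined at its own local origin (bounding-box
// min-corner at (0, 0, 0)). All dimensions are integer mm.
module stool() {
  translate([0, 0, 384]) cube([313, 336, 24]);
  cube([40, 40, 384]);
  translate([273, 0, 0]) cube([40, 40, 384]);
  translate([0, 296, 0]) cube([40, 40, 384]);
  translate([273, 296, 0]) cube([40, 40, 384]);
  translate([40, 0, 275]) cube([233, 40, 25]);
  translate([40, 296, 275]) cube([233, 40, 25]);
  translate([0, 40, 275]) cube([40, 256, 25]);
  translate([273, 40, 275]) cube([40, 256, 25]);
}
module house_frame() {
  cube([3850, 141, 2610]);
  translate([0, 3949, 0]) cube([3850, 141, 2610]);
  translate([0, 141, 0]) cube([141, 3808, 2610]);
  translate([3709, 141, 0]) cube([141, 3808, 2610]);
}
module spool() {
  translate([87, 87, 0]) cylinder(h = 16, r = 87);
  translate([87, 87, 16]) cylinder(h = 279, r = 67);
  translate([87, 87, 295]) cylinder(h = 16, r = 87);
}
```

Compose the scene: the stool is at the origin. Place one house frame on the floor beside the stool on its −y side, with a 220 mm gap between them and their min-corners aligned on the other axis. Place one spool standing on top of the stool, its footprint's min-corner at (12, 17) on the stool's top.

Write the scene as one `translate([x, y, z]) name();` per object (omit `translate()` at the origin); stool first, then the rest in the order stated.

stool();
translate([0, -4310, 0]) house_frame();
translate([12, 17, 408]) spool();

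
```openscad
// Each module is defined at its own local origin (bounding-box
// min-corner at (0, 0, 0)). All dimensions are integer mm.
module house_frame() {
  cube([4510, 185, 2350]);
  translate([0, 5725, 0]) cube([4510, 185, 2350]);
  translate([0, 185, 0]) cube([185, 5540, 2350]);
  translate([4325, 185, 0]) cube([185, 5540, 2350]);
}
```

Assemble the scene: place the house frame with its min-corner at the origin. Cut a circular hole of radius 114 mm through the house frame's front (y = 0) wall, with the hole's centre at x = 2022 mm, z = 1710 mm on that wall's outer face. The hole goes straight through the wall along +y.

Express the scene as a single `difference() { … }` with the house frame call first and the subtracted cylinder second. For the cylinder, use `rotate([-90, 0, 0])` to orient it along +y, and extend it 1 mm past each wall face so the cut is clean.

difference() {
  house_frame();
  translate([2022, -1, 1710]) rotate([-90, 0, 0]) cylinder(h = 187, r = 114);
}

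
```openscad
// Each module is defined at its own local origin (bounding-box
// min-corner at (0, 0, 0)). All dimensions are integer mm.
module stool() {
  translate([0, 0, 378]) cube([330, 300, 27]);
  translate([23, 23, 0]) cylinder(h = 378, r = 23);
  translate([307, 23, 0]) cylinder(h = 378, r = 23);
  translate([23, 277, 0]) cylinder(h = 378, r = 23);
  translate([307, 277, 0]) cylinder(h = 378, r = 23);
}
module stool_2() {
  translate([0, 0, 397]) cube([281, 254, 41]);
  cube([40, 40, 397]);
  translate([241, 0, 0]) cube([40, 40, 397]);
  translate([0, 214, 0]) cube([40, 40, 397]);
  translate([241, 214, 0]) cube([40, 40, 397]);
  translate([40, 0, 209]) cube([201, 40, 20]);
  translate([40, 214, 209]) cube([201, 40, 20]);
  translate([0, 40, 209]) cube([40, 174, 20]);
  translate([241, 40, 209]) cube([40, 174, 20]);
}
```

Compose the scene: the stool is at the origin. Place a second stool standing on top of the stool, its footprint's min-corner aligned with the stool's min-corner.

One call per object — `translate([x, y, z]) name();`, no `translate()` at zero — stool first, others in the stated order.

stool();
translate([0, 0, 405]) stool_2();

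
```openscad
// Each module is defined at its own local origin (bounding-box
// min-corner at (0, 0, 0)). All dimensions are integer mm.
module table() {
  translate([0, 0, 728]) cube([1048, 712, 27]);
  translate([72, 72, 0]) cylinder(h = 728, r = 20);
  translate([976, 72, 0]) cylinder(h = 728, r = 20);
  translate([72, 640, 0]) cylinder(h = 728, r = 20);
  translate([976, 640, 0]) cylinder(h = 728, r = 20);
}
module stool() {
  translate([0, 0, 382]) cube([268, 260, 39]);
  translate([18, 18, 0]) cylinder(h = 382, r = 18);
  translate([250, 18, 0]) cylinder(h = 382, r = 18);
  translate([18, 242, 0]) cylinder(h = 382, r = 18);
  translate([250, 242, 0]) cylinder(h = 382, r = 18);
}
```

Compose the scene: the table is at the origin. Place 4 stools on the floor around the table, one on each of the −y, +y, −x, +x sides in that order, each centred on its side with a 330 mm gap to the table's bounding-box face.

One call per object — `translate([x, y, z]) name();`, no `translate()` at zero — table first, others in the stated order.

table();
translate([390, -590, 0]) stool();
translate([390, 1042, 0]) stool();
translate([-598, 226, 0]) stool();
translate([1378, 226, 0]) stool();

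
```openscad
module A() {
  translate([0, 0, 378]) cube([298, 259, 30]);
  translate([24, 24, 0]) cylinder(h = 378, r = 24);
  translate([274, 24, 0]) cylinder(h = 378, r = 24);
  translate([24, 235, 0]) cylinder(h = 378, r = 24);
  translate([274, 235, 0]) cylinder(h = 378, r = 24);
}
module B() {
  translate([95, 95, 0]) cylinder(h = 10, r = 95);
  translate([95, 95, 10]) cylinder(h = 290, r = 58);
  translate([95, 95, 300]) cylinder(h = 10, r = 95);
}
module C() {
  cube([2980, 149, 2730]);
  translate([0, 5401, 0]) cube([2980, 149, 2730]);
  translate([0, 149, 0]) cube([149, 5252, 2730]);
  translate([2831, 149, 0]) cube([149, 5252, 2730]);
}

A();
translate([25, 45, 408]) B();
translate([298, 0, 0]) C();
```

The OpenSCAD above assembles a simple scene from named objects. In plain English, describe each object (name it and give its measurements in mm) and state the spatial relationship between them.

A is a simple wooden stool: a rectangular seat 298 mm (x) by 259 mm (y), 30 mm thick, top face at z = 408 mm, on four round legs, each 48 mm in diameter. The legs rest on z = 0, each leg's axis is inset half a diameter from the nearest pair of seat edges (so the leg's bounding box is flush with the corner).

B is a spool: two coaxial disc flanges of radius 95 mm and thickness 10 mm, joined by a core cylinder of radius 58 mm and height 290 mm. The lower flange rests on z = 0 and the three cylinders share a vertical axis.

C is a box-shaped house frame (walls only): outside footprint 2980×5550 mm, wall height 2730 mm, wall thickness 149 mm. The two y-facing walls run the full x-width; the two x-facing walls fit between the inner faces of the y-facing walls.

The spool is on top of the stool. The house frame is against the stool's +x side, with their −y faces flush.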